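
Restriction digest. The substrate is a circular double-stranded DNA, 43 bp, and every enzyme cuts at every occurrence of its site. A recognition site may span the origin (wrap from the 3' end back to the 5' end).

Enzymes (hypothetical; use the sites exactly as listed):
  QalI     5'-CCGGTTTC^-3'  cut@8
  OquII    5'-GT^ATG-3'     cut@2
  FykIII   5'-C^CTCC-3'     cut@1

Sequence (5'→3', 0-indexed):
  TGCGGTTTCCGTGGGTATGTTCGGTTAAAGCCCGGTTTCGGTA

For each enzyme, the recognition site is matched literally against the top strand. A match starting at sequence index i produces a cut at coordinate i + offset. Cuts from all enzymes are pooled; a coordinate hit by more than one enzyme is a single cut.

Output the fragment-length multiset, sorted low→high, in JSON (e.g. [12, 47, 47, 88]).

Site scan:
  QalI (CCGGTTTC, off=8): starts [31] → cuts [39]
  OquII (GTATG, off=2): starts [14, 40] → cuts [16, 42]
  FykIII (CCTCC, off=1): no sites

All cut coordinates (distinct, sorted): [16, 39, 42]

Fragments:
  16→39: 23 bp
  39→42: 3 bp
  42→16 (wrap): 43-42+16 = 17 bp

[3,17,23]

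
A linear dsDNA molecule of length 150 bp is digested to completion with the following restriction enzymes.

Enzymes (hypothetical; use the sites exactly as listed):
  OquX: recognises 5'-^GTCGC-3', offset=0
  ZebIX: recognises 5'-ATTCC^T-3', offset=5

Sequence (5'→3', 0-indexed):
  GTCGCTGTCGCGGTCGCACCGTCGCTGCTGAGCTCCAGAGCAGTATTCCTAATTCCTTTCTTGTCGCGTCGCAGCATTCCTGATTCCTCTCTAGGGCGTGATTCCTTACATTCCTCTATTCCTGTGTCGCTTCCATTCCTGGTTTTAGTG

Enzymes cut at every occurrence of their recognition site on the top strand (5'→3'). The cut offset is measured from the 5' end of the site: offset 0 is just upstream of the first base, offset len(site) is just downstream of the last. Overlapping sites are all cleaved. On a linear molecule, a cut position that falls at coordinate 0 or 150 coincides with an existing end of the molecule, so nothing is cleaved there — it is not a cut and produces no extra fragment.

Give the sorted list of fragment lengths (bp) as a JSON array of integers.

[3,5,6,6,6,7,7,8,8,9,11,13,14,18,29]

Site scan:
  OquX (GTCGC, off=0): starts [0, 6, 12, 20, 62, 67, 125] → cuts [6, 12, 20, 62, 67, 125] (position 0 is a terminus of the linear molecule — no cut)
  ZebIX (ATTCCT, off=5): starts [44, 51, 75, 82, 100, 109, 117, 134] → cuts [49, 56, 80, 87, 105, 114, 122, 139]

Pooled cuts: [6, 12, 20, 49, 56, 62, 67, 80, 87, 105, 114, 122, 125, 139]

Fragments:
  [0,6): 6 bp
  [6,12): 6 bp
  [12,20): 8 bp
  [20,49): 29 bp
  [49,56): 7 bp
  [56,62): 6 bp
  [62,67): 5 bp
  [67,80): 13 bp
  [80,87): 7 bp
  [87,105): 18 bp
  [105,114): 9 bp
  [114,122): 8 bp
  [122,125): 3 bp
  [125,139): 14 bp
  [139,150): 11 bp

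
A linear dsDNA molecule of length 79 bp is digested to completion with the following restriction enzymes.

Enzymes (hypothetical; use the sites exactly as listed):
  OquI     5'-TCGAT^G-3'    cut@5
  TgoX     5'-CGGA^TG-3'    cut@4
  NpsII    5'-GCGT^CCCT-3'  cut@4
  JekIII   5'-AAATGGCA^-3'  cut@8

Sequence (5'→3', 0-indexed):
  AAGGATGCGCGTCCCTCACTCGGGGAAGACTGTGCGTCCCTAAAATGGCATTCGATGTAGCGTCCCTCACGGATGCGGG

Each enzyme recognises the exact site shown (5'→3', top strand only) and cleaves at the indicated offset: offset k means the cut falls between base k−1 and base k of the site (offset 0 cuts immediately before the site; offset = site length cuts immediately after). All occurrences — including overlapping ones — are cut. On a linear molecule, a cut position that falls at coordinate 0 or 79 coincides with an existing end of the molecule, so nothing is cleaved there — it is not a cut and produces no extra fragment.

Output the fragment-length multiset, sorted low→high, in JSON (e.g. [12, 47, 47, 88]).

[6,6,7,10,12,13,25]

Per-enzyme occurrences:
  OquI TCGATG/5: at [51] ⇒ [56]
  TgoX CGGATG/4: at [69] ⇒ [73]
  NpsII GCGTCCCT/4: at [8, 33, 59] ⇒ [12, 37, 63]
  JekIII AAATGGCA/8: at [42] ⇒ [50]

Pooled cuts: [12, 37, 50, 56, 63, 73]

Fragment lengths:
  [0,12): 12 bp
  [12,37): 25 bp
  [37,50): 13 bp
  [50,56): 6 bp
  [56,63): 7 bp
  [63,73): 10 bp
  [73,79): 6 bp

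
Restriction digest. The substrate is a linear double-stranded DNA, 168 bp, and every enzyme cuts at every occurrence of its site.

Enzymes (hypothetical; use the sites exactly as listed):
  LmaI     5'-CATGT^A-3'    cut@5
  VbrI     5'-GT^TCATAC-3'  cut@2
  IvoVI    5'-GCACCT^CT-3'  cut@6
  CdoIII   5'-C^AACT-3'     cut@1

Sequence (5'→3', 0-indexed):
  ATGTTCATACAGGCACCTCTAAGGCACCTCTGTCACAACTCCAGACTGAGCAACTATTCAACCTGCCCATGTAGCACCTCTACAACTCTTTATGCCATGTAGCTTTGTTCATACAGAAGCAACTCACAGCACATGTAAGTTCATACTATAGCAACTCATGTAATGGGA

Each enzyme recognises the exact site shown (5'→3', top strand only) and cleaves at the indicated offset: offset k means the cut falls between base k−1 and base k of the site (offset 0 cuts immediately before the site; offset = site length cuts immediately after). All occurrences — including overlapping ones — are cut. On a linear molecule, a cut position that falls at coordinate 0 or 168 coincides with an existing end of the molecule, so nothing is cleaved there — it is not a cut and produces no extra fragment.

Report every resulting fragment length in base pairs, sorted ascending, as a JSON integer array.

[4,4,4,7,7,7,8,9,11,12,12,14,15,16,17,21]

Per-enzyme occurrences:
  LmaI (CATGTA, off=5): starts [67, 95, 131, 156] → cuts [72, 100, 136, 161]
  VbrI (GTTCATAC, off=2): starts [2, 106, 138] → cuts [4, 108, 140]
  IvoVI (GCACCTCT, off=6): starts [12, 23, 73] → cuts [18, 29, 79]
  CdoIII (CAACT, off=1): starts [35, 50, 82, 119, 151] → cuts [36, 51, 83, 120, 152]

All cut coordinates (distinct, sorted): [4, 18, 29, 36, 51, 72, 79, 83, 100, 108, 120, 136, 140, 152, 161]

Fragment lengths:
  [0,4): 4 bp
  [4,18): 14 bp
  [18,29): 11 bp
  [29,36): 7 bp
  [36,51): 15 bp
  [51,72): 21 bp
  [72,79): 7 bp
  [79,83): 4 bp
  [83,100): 17 bp
  [100,108): 8 bp
  [108,120): 12 bp
  [120,136): 16 bp
  [136,140): 4 bp
  [140,152): 12 bp
  [152,161): 9 bp
  [161,168): 7 bp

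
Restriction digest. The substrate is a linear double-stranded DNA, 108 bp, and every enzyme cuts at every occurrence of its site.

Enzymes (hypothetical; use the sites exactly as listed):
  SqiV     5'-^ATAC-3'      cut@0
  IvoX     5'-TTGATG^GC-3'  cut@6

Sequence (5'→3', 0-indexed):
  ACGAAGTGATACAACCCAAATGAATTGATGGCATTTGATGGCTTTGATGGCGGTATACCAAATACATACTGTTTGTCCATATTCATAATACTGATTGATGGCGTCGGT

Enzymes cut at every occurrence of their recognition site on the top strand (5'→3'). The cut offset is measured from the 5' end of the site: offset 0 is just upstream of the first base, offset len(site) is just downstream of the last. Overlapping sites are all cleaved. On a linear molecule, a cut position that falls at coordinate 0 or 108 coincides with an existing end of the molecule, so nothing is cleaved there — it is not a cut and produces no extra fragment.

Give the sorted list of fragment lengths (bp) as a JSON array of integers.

[4,5,7,8,8,9,10,13,22,22]

Per-enzyme occurrences:
  SqiV ATAC/0: at [8, 54, 61, 65, 87] ⇒ [8, 54, 61, 65, 87]
  IvoX TTGATGGC/6: at [24, 34, 43, 94] ⇒ [30, 40, 49, 100]

All cut coordinates (distinct, sorted): [8, 30, 40, 49, 54, 61, 65, 87, 100]

Fragments:
  [0,8): 8 bp
  [8,30): 22 bp
  [30,40): 10 bp
  [40,49): 9 bp
  [49,54): 5 bp
  [54,61): 7 bp
  [61,65): 4 bp
  [65,87): 22 bp
  [87,100): 13 bp
  [100,108): 8 bp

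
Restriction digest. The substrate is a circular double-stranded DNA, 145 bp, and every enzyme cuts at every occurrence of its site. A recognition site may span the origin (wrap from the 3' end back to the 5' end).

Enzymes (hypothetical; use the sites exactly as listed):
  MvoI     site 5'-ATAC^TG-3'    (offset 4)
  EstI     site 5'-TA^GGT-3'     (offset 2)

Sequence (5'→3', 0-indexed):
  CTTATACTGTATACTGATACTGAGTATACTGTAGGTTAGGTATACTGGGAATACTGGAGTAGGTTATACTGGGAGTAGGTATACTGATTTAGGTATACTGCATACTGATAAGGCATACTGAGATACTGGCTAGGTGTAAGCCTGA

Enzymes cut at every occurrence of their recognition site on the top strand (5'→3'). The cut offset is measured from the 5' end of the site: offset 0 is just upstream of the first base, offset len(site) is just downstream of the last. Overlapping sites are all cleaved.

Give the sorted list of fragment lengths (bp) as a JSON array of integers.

Scan for sites:
  MvoI ATACTG/4: at [3, 10, 16, 25, 41, 50, 65, 80, 94, 101, 114, 122] ⇒ [7, 14, 20, 29, 45, 54, 69, 84, 98, 105, 118, 126]
  EstI TAGGT/2: at [31, 36, 59, 75, 89, 130] ⇒ [33, 38, 61, 77, 91, 132]

Pooled cuts: [7, 14, 20, 29, 33, 38, 45, 54, 61, 69, 77, 84, 91, 98, 105, 118, 126, 132]

Fragment lengths:
  7→14: 7 bp
  14→20: 6 bp
  20→29: 9 bp
  29→33: 4 bp
  33→38: 5 bp
  38→45: 7 bp
  45→54: 9 bp
  54→61: 7 bp
  61→69: 8 bp
  69→77: 8 bp
  77→84: 7 bp
  84→91: 7 bp
  91→98: 7 bp
  98→105: 7 bp
  105→118: 13 bp
  118→126: 8 bp
  126→132: 6 bp
  132→7 (wrap): 145-132+7 = 20 bp

[4,5,6,6,7,7,7,7,7,7,7,8,8,8,9,9,13,20]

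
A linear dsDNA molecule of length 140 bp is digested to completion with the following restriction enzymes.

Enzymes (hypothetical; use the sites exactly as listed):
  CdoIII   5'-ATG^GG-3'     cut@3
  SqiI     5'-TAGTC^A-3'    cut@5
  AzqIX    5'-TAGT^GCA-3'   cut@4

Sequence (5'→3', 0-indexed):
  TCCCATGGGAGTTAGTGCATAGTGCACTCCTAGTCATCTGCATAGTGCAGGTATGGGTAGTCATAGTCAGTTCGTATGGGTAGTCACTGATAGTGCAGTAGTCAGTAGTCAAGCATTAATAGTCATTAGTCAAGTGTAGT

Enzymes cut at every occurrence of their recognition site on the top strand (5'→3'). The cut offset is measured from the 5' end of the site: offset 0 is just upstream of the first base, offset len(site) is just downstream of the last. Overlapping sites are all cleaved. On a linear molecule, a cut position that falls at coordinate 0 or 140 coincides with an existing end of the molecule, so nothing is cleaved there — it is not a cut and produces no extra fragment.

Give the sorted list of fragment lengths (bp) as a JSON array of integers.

[6,7,7,7,7,7,7,9,9,9,9,9,10,11,12,14]

Per-enzyme occurrences:
  CdoIII (ATGGG, off=3): starts [4, 52, 75] → cuts [7, 55, 78]
  SqiI (TAGTCA, off=5): starts [30, 57, 63, 80, 98, 105, 119, 126] → cuts [35, 62, 68, 85, 103, 110, 124, 131]
  AzqIX (TAGTGCA, off=4): starts [12, 19, 42, 90] → cuts [16, 23, 46, 94]

All cut coordinates (distinct, sorted): [7, 16, 23, 35, 46, 55, 62, 68, 78, 85, 94, 103, 110, 124, 131]

Fragment lengths:
  [0,7): 7 bp
  [7,16): 9 bp
  [16,23): 7 bp
  [23,35): 12 bp
  [35,46): 11 bp
  [46,55): 9 bp
  [55,62): 7 bp
  [62,68): 6 bp
  [68,78): 10 bp
  [78,85): 7 bp
  [85,94): 9 bp
  [94,103): 9 bp
  [103,110): 7 bp
  [110,124): 14 bp
  [124,131): 7 bp
  [131,140): 9 bp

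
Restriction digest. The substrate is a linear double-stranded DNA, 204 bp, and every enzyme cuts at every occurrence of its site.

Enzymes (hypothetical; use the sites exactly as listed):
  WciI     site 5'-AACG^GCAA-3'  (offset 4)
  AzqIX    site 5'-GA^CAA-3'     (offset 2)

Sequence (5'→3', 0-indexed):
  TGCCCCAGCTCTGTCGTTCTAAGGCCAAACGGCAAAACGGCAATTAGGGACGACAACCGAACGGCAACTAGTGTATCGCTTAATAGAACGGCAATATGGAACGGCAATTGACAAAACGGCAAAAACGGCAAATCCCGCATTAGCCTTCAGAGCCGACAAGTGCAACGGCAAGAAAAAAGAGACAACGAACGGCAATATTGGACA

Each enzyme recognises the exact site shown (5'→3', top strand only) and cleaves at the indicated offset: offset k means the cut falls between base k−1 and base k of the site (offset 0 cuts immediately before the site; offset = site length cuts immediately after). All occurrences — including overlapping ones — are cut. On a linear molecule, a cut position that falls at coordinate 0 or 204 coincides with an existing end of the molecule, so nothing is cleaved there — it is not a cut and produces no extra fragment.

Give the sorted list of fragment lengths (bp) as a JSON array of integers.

[7,8,8,9,9,10,11,13,13,14,15,27,29,31]

Scan for sites:
  WciI (AACGGCAA, off=4): starts [27, 35, 59, 86, 99, 114, 123, 163, 187] → cuts [31, 39, 63, 90, 103, 118, 127, 167, 191]
  AzqIX (GACAA, off=2): starts [51, 109, 154, 180] → cuts [53, 111, 156, 182]

All cut coordinates (distinct, sorted): [31, 39, 53, 63, 90, 103, 111, 118, 127, 156, 167, 182, 191]

Fragments:
  [0,31): 31 bp
  [31,39): 8 bp
  [39,53): 14 bp
  [53,63): 10 bp
  [63,90): 27 bp
  [90,103): 13 bp
  [103,111): 8 bp
  [111,118): 7 bp
  [118,127): 9 bp
  [127,156): 29 bp
  [156,167): 11 bp
  [167,182): 15 bp
  [182,191): 9 bp
  [191,204): 13 bp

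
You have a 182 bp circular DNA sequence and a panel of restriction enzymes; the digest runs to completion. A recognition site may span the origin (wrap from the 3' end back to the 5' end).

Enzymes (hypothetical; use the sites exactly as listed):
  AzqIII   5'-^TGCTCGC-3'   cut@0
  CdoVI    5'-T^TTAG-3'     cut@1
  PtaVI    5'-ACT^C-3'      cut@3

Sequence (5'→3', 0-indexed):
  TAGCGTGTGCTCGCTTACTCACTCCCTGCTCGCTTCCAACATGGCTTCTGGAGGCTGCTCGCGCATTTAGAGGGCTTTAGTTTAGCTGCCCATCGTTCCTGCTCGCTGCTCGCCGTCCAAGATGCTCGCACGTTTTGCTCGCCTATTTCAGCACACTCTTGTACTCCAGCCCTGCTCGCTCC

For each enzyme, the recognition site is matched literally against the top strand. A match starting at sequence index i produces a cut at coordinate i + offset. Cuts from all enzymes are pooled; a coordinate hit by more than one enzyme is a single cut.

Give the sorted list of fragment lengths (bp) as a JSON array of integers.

Scan for sites:
  AzqIII TGCTCGC/0: at [7, 26, 55, 99, 106, 122, 135, 172] ⇒ [7, 26, 55, 99, 106, 122, 135, 172]
  CdoVI TTTAG/1: at [65, 75, 80] ⇒ [66, 76, 81]
  PtaVI ACTC/3: at [16, 20, 154, 162] ⇒ [19, 23, 157, 165]

All cut coordinates (distinct, sorted): [7, 19, 23, 26, 55, 66, 76, 81, 99, 106, 122, 135, 157, 165, 172]

Fragment lengths:
  7→19: 12 bp
  19→23: 4 bp
  23→26: 3 bp
  26→55: 29 bp
  55→66: 11 bp
  66→76: 10 bp
  76→81: 5 bp
  81→99: 18 bp
  99→106: 7 bp
  106→122: 16 bp
  122→135: 13 bp
  135→157: 22 bp
  157→165: 8 bp
  165→172: 7 bp
  172→7 (wrap): 182-172+7 = 17 bp

[3,4,5,7,7,8,10,11,12,13,16,17,18,22,29]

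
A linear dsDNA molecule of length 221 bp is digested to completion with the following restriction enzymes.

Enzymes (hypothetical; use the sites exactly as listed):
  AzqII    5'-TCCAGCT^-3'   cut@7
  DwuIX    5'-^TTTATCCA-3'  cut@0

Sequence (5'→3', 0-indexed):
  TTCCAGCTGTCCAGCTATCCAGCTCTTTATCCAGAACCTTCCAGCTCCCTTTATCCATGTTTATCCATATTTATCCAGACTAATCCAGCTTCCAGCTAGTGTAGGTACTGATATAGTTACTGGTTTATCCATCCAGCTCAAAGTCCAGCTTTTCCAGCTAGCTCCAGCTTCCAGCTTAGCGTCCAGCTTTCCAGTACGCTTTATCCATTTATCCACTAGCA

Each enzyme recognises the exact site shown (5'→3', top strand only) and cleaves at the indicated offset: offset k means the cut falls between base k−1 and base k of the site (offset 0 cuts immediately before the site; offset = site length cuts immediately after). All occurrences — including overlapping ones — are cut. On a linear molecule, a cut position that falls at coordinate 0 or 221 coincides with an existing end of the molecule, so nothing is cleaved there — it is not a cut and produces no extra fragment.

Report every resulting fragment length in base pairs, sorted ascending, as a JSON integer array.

Per-enzyme occurrences:
  AzqII TCCAGCT/7: at [1, 9, 17, 39, 83, 90, 131, 143, 152, 162, 169, 181] ⇒ [8, 16, 24, 46, 90, 97, 138, 150, 159, 169, 176, 188]
  DwuIX TTTATCCA/0: at [25, 49, 59, 69, 123, 199, 207] ⇒ [25, 49, 59, 69, 123, 199, 207]

All cut coordinates (distinct, sorted): [8, 16, 24, 25, 46, 49, 59, 69, 90, 97, 123, 138, 150, 159, 169, 176, 188, 199, 207]

Fragment lengths:
  [0,8): 8 bp
  [8,16): 8 bp
  [16,24): 8 bp
  [24,25): 1 bp
  [25,46): 21 bp
  [46,49): 3 bp
  [49,59): 10 bp
  [59,69): 10 bp
  [69,90): 21 bp
  [90,97): 7 bp
  [97,123): 26 bp
  [123,138): 15 bp
  [138,150): 12 bp
  [150,159): 9 bp
  [159,169): 10 bp
  [169,176): 7 bp
  [176,188): 12 bp
  [188,199): 11 bp
  [199,207): 8 bp
  [207,221): 14 bp

[1,3,7,7,8,8,8,8,9,10,10,10,11,12,12,14,15,21,21,26]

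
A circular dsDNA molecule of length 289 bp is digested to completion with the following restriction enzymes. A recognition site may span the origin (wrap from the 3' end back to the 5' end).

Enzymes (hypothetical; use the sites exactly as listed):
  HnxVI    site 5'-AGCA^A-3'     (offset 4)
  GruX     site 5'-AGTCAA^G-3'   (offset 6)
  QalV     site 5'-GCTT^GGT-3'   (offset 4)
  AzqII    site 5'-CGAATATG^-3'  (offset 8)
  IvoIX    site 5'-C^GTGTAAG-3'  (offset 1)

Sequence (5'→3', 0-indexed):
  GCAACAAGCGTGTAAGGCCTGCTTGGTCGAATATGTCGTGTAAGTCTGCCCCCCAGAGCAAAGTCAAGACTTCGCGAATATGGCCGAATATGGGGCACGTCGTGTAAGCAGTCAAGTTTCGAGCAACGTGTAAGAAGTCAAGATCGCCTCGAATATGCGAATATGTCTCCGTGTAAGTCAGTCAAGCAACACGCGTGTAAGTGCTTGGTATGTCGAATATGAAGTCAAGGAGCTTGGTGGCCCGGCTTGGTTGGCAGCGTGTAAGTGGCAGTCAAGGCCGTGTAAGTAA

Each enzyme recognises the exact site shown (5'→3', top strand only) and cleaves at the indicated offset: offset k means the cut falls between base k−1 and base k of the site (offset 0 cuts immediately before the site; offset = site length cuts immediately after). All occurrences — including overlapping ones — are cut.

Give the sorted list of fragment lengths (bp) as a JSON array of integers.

Scan for sites:
  HnxVI AGCAA/4: at [56, 121, 184, 288] ⇒ [3, 60, 125, 188]
  GruX AGTCAAG/6: at [61, 109, 135, 179, 222, 269] ⇒ [67, 115, 141, 185, 228, 275]
  QalV GCTTGGT/4: at [20, 202, 231, 244] ⇒ [24, 206, 235, 248]
  AzqII CGAATATG/8: at [27, 74, 84, 149, 157, 213] ⇒ [35, 82, 92, 157, 165, 221]
  IvoIX CGTGTAAG/1: at [8, 36, 100, 126, 169, 193, 257, 278] ⇒ [9, 37, 101, 127, 170, 194, 258, 279]

All cut coordinates (distinct, sorted): [3, 9, 24, 35, 37, 60, 67, 82, 92, 101, 115, 125, 127, 141, 157, 165, 170, 185, 188, 194, 206, 221, 228, 235, 248, 258, 275, 279]

Fragment lengths:
  3→9: 6 bp
  9→24: 15 bp
  24→35: 11 bp
  35→37: 2 bp
  37→60: 23 bp
  60→67: 7 bp
  67→82: 15 bp
  82→92: 10 bp
  92→101: 9 bp
  101→115: 14 bp
  115→125: 10 bp
  125→127: 2 bp
  127→141: 14 bp
  141→157: 16 bp
  157→165: 8 bp
  165→170: 5 bp
  170→185: 15 bp
  185→188: 3 bp
  188→194: 6 bp
  194→206: 12 bp
  206→221: 15 bp
  221→228: 7 bp
  228→235: 7 bp
  235→248: 13 bp
  248→258: 10 bp
  258→275: 17 bp
  275→279: 4 bp
  279→3 (wrap): 289-279+3 = 13 bp

[2,2,3,4,5,6,6,7,7,7,8,9,10,10,10,11,12,13,13,14,14,15,15,15,15,16,17,23]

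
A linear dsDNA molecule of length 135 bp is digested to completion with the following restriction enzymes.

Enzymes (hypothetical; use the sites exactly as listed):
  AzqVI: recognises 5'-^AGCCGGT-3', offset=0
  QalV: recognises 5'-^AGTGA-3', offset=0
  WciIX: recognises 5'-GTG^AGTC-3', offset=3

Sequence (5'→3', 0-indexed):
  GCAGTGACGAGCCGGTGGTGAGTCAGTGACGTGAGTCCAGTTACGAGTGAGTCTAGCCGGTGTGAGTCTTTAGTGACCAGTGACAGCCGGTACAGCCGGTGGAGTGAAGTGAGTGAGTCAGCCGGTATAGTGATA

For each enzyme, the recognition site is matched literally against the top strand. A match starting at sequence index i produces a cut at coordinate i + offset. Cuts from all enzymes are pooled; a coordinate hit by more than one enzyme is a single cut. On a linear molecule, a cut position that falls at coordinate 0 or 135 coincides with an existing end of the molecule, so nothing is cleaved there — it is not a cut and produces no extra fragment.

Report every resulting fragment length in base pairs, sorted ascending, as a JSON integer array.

Scan for sites:
  AzqVI AGCCGGT/0: at [9, 54, 84, 93, 119] ⇒ [9, 54, 84, 93, 119]
  QalV AGTGA/0: at [2, 24, 45, 71, 78, 102, 107, 111, 128] ⇒ [2, 24, 45, 71, 78, 102, 107, 111, 128]
  WciIX GTGAGTC/3: at [17, 30, 46, 61, 112] ⇒ [20, 33, 49, 64, 115]

All cut coordinates (distinct, sorted): [2, 9, 20, 24, 33, 45, 49, 54, 64, 71, 78, 84, 93, 102, 107, 111, 115, 119, 128]

Fragment lengths:
  [0,2): 2 bp
  [2,9): 7 bp
  [9,20): 11 bp
  [20,24): 4 bp
  [24,33): 9 bp
  [33,45): 12 bp
  [45,49): 4 bp
  [49,54): 5 bp
  [54,64): 10 bp
  [64,71): 7 bp
  [71,78): 7 bp
  [78,84): 6 bp
  [84,93): 9 bp
  [93,102): 9 bp
  [102,107): 5 bp
  [107,111): 4 bp
  [111,115): 4 bp
  [115,119): 4 bp
  [119,128): 9 bp
  [128,135): 7 bp

[2,4,4,4,4,4,5,5,6,7,7,7,7,9,9,9,9,10,11,12]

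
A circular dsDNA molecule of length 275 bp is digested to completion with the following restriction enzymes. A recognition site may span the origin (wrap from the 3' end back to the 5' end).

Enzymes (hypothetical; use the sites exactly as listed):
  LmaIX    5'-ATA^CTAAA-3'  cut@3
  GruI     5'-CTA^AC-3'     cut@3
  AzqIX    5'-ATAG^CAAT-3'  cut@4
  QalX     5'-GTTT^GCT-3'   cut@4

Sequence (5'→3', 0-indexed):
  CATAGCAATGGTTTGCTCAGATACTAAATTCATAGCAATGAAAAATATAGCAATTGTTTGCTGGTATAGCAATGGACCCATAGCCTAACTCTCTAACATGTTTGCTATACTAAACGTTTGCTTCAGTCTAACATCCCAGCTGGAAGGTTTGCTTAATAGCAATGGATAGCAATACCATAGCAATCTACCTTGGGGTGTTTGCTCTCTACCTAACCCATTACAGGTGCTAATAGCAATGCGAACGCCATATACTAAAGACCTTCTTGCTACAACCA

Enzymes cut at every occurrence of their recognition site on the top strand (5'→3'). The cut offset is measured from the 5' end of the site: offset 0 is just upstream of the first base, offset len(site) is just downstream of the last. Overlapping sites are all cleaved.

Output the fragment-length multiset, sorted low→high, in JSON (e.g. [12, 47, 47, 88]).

[6,8,8,9,9,9,9,10,10,10,11,11,12,12,15,18,18,20,20,21,29]

Site scan:
  LmaIX (ATACTAAA, off=3): starts [20, 106, 248] → cuts [23, 109, 251]
  GruI (CTAAC, off=3): starts [84, 92, 127, 209] → cuts [87, 95, 130, 212]
  AzqIX (ATAGCAAT, off=4): starts [1, 31, 46, 65, 155, 165, 176, 229] → cuts [5, 35, 50, 69, 159, 169, 180, 233]
  QalX (GTTTGCT, off=4): starts [10, 55, 99, 115, 146, 196] → cuts [14, 59, 103, 119, 150, 200]

Pooled cuts: [5, 14, 23, 35, 50, 59, 69, 87, 95, 103, 109, 119, 130, 150, 159, 169, 180, 200, 212, 233, 251]

Fragment lengths:
  5→14: 9 bp
  14→23: 9 bp
  23→35: 12 bp
  35→50: 15 bp
  50→59: 9 bp
  59→69: 10 bp
  69→87: 18 bp
  87→95: 8 bp
  95→103: 8 bp
  103→109: 6 bp
  109→119: 10 bp
  119→130: 11 bp
  130→150: 20 bp
  150→159: 9 bp
  159→169: 10 bp
  169→180: 11 bp
  180→200: 20 bp
  200→212: 12 bp
  212→233: 21 bp
  233→251: 18 bp
  251→5 (wrap): 275-251+5 = 29 bp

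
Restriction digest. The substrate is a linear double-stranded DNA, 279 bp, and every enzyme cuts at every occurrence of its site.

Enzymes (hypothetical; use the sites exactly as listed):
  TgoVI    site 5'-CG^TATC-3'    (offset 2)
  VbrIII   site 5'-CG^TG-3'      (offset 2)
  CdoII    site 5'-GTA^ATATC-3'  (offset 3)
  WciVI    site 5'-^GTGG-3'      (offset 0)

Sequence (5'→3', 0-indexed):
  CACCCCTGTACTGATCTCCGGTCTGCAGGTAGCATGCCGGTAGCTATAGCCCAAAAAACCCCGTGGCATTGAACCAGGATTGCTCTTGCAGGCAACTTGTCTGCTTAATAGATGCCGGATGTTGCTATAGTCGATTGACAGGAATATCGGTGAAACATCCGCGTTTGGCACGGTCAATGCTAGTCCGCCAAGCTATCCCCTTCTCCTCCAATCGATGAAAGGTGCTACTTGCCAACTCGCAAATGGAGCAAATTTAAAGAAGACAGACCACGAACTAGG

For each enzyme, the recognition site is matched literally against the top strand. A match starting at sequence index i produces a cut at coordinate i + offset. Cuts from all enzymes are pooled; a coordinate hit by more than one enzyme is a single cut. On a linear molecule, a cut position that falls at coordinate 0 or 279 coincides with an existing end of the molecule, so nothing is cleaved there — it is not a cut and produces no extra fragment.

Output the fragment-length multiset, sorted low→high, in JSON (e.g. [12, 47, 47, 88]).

[1,62,216]

Per-enzyme occurrences:
  TgoVI (CGTATC, off=2): no sites
  VbrIII (CGTG, off=2): starts [61] → cuts [63]
  CdoII (GTAATATC, off=3): no sites
  WciVI (GTGG, off=0): starts [62] → cuts [62]

Pooled cuts: [62, 63]

Fragments:
  [0,62): 62 bp
  [62,63): 1 bp
  [63,279): 216 bp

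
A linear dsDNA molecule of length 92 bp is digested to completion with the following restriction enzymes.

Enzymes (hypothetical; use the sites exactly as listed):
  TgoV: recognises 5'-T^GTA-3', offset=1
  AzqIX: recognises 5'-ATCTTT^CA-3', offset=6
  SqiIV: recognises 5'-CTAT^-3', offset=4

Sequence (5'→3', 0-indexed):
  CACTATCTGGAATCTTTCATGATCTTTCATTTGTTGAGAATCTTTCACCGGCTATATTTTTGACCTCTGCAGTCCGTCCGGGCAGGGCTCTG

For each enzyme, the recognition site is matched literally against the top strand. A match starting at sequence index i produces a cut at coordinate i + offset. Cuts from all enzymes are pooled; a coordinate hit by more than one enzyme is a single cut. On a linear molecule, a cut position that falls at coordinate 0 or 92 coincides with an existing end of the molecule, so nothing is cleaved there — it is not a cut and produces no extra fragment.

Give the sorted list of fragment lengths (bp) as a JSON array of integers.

Site scan:
  TgoV (TGTA, off=1): no sites
  AzqIX ATCTTTCA/6: at [11, 21, 39] ⇒ [17, 27, 45]
  SqiIV CTAT/4: at [2, 51] ⇒ [6, 55]

Pooled cuts: [6, 17, 27, 45, 55]

Fragments:
  [0,6): 6 bp
  [6,17): 11 bp
  [17,27): 10 bp
  [27,45): 18 bp
  [45,55): 10 bp
  [55,92): 37 bp

[6,10,10,11,18,37]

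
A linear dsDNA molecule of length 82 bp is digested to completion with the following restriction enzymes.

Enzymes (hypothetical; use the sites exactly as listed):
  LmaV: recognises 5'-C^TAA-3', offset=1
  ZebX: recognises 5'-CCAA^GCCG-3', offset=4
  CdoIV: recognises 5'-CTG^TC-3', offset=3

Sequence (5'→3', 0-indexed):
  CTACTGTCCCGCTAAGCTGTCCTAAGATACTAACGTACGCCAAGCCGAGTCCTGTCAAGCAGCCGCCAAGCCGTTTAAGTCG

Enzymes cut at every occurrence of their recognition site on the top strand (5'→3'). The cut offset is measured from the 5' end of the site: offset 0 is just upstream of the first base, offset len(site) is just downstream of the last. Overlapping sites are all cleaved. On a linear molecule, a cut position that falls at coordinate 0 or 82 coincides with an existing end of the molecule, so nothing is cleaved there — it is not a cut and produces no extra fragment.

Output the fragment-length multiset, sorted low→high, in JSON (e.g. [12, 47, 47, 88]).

Per-enzyme occurrences:
  LmaV (CTAA, off=1): starts [11, 21, 29] → cuts [12, 22, 30]
  ZebX (CCAAGCCG, off=4): starts [39, 65] → cuts [43, 69]
  CdoIV (CTGTC, off=3): starts [3, 16, 51] → cuts [6, 19, 54]

All cut coordinates (distinct, sorted): [6, 12, 19, 22, 30, 43, 54, 69]

Fragment lengths:
  [0,6): 6 bp
  [6,12): 6 bp
  [12,19): 7 bp
  [19,22): 3 bp
  [22,30): 8 bp
  [30,43): 13 bp
  [43,54): 11 bp
  [54,69): 15 bp
  [69,82): 13 bp

[3,6,6,7,8,11,13,13,15]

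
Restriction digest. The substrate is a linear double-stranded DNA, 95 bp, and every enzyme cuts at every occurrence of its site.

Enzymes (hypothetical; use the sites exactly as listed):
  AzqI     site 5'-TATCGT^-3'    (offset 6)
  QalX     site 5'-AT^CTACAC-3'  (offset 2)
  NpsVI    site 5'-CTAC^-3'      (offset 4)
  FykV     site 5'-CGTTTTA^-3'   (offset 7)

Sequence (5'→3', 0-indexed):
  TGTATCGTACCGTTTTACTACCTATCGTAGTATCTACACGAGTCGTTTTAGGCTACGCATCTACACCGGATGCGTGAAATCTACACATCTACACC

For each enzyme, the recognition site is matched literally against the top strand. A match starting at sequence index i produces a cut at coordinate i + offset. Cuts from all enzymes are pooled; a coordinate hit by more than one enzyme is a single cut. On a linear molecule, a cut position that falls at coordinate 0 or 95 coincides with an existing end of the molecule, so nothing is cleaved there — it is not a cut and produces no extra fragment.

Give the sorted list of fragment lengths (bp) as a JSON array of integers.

Site scan:
  AzqI TATCGT/6: at [2, 22] ⇒ [8, 28]
  QalX ATCTACAC/2: at [31, 58, 78, 86] ⇒ [33, 60, 80, 88]
  NpsVI CTAC/4: at [17, 33, 52, 60, 80, 88] ⇒ [21, 37, 56, 64, 84, 92]
  FykV CGTTTTA/7: at [10, 43] ⇒ [17, 50]

Pooled cuts: [8, 17, 21, 28, 33, 37, 50, 56, 60, 64, 80, 84, 88, 92]

Fragment lengths:
  [0,8): 8 bp
  [8,17): 9 bp
  [17,21): 4 bp
  [21,28): 7 bp
  [28,33): 5 bp
  [33,37): 4 bp
  [37,50): 13 bp
  [50,56): 6 bp
  [56,60): 4 bp
  [60,64): 4 bp
  [64,80): 16 bp
  [80,84): 4 bp
  [84,88): 4 bp
  [88,92): 4 bp
  [92,95): 3 bp

[3,4,4,4,4,4,4,4,5,6,7,8,9,13,16]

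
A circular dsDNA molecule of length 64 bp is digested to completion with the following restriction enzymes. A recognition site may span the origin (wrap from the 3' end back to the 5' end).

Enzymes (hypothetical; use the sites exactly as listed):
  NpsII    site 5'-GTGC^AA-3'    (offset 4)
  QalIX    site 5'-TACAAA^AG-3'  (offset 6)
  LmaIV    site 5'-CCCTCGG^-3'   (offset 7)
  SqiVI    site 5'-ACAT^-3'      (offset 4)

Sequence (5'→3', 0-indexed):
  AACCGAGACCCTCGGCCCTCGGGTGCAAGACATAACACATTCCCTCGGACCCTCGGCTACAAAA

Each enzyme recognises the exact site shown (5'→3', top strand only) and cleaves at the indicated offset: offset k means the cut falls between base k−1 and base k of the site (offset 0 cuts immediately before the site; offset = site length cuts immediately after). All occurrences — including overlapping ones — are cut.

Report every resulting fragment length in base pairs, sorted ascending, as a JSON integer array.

Scan for sites:
  NpsII (GTGCAA, off=4): starts [22] → cuts [26]
  QalIX (TACAAAAG, off=6): no sites
  LmaIV (CCCTCGG, off=7): starts [8, 15, 41, 49] → cuts [15, 22, 48, 56]
  SqiVI (ACAT, off=4): starts [29, 36] → cuts [33, 40]

All cut coordinates (distinct, sorted): [15, 22, 26, 33, 40, 48, 56]

Fragment lengths:
  15→22: 7 bp
  22→26: 4 bp
  26→33: 7 bp
  33→40: 7 bp
  40→48: 8 bp
  48→56: 8 bp
  56→15 (wrap): 64-56+15 = 23 bp

[4,7,7,7,8,8,23]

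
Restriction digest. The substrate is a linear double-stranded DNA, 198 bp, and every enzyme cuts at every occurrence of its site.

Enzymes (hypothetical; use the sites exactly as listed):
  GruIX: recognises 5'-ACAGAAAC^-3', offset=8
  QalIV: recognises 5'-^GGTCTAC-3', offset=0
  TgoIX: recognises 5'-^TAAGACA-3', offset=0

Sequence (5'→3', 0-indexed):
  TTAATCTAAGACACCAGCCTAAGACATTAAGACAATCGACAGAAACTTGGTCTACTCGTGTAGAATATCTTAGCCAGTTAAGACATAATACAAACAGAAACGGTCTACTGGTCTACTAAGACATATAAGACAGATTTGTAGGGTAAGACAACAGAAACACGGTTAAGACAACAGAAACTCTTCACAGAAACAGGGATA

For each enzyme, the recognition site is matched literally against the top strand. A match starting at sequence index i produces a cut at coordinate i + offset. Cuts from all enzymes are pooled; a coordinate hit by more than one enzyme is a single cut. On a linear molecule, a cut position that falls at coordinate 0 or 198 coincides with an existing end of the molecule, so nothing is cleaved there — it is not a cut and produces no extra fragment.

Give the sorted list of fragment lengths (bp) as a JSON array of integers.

Per-enzyme occurrences:
  GruIX ACAGAAAC/8: at [38, 93, 150, 170, 183] ⇒ [46, 101, 158, 178, 191]
  QalIV GGTCTAC/0: at [48, 101, 109] ⇒ [48, 101, 109]
  TgoIX TAAGACA/0: at [6, 19, 27, 78, 116, 125, 143, 163] ⇒ [6, 19, 27, 78, 116, 125, 143, 163]

Pooled cuts: [6, 19, 27, 46, 48, 78, 101, 109, 116, 125, 143, 158, 163, 178, 191]

Fragment lengths:
  [0,6): 6 bp
  [6,19): 13 bp
  [19,27): 8 bp
  [27,46): 19 bp
  [46,48): 2 bp
  [48,78): 30 bp
  [78,101): 23 bp
  [101,109): 8 bp
  [109,116): 7 bp
  [116,125): 9 bp
  [125,143): 18 bp
  [143,158): 15 bp
  [158,163): 5 bp
  [163,178): 15 bp
  [178,191): 13 bp
  [191,198): 7 bp

[2,5,6,7,7,8,8,9,13,13,15,15,18,19,23,30]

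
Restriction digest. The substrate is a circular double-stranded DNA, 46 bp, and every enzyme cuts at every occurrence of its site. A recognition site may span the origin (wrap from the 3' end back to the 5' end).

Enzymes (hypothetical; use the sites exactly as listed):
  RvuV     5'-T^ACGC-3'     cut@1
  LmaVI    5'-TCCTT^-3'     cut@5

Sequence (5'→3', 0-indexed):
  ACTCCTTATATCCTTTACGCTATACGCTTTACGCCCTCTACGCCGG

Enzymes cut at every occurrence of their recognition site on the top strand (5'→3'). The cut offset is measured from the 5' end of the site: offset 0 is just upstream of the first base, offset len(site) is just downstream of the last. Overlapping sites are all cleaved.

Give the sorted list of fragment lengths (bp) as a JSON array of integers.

[1,7,7,8,9,14]

Scan for sites:
  RvuV TACGC/1: at [15, 22, 29, 38] ⇒ [16, 23, 30, 39]
  LmaVI TCCTT/5: at [2, 10] ⇒ [7, 15]

Pooled cuts: [7, 15, 16, 23, 30, 39]

Fragment lengths:
  7→15: 8 bp
  15→16: 1 bp
  16→23: 7 bp
  23→30: 7 bp
  30→39: 9 bp
  39→7 (wrap): 46-39+7 = 14 bp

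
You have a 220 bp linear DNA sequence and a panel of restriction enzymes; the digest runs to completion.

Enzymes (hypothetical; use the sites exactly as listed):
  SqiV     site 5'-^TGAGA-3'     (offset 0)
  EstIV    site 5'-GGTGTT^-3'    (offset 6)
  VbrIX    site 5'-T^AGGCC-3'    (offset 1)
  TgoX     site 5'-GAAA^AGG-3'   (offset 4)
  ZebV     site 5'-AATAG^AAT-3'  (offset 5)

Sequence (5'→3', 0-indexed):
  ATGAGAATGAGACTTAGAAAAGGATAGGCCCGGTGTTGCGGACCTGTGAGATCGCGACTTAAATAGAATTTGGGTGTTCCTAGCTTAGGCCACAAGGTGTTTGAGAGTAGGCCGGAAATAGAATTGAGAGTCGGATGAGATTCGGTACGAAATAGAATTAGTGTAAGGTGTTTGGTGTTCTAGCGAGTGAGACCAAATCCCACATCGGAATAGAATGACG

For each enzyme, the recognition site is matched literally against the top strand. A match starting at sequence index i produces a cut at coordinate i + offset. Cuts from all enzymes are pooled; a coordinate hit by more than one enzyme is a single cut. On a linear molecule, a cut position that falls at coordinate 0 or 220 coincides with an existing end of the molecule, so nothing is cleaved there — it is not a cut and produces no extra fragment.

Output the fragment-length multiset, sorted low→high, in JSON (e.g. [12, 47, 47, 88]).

[1,3,5,6,7,7,7,8,8,9,11,12,12,13,13,15,17,20,20,26]

Per-enzyme occurrences:
  SqiV TGAGA/0: at [1, 7, 46, 101, 124, 135, 187] ⇒ [1, 7, 46, 101, 124, 135, 187]
  EstIV GGTGTT/6: at [31, 72, 95, 166, 173] ⇒ [37, 78, 101, 172, 179]
  VbrIX TAGGCC/1: at [24, 85, 107] ⇒ [25, 86, 108]
  TgoX GAAAAGG/4: at [16] ⇒ [20]
  ZebV AATAGAAT/5: at [61, 116, 150, 208] ⇒ [66, 121, 155, 213]

Pooled cuts: [1, 7, 20, 25, 37, 46, 66, 78, 86, 101, 108, 121, 124, 135, 155, 172, 179, 187, 213]

Fragment lengths:
  [0,1): 1 bp
  [1,7): 6 bp
  [7,20): 13 bp
  [20,25): 5 bp
  [25,37): 12 bp
  [37,46): 9 bp
  [46,66): 20 bp
  [66,78): 12 bp
  [78,86): 8 bp
  [86,101): 15 bp
  [101,108): 7 bp
  [108,121): 13 bp
  [121,124): 3 bp
  [124,135): 11 bp
  [135,155): 20 bp
  [155,172): 17 bp
  [172,179): 7 bp
  [179,187): 8 bp
  [187,213): 26 bp
  [213,220): 7 bp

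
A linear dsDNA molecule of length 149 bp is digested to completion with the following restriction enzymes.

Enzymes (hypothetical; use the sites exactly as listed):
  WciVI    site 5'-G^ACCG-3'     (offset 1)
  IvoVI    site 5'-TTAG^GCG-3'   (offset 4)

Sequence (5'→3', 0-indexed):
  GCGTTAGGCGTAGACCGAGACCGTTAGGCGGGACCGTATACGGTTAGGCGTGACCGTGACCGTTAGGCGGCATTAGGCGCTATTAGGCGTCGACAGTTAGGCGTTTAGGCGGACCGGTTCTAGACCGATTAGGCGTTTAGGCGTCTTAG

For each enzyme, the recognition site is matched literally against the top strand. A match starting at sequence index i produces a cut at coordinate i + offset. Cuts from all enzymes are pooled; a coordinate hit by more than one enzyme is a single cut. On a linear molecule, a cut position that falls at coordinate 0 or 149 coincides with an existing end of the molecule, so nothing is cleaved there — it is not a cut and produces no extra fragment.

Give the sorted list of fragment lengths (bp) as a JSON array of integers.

Per-enzyme occurrences:
  WciVI GACCG/1: at [12, 18, 31, 51, 57, 111, 122] ⇒ [13, 19, 32, 52, 58, 112, 123]
  IvoVI TTAGGCG/4: at [3, 23, 43, 62, 72, 82, 96, 104, 128, 136] ⇒ [7, 27, 47, 66, 76, 86, 100, 108, 132, 140]

All cut coordinates (distinct, sorted): [7, 13, 19, 27, 32, 47, 52, 58, 66, 76, 86, 100, 108, 112, 123, 132, 140]

Fragment lengths:
  [0,7): 7 bp
  [7,13): 6 bp
  [13,19): 6 bp
  [19,27): 8 bp
  [27,32): 5 bp
  [32,47): 15 bp
  [47,52): 5 bp
  [52,58): 6 bp
  [58,66): 8 bp
  [66,76): 10 bp
  [76,86): 10 bp
  [86,100): 14 bp
  [100,108): 8 bp
  [108,112): 4 bp
  [112,123): 11 bp
  [123,132): 9 bp
  [132,140): 8 bp
  [140,149): 9 bp

[4,5,5,6,6,6,7,8,8,8,8,9,9,10,10,11,14,15]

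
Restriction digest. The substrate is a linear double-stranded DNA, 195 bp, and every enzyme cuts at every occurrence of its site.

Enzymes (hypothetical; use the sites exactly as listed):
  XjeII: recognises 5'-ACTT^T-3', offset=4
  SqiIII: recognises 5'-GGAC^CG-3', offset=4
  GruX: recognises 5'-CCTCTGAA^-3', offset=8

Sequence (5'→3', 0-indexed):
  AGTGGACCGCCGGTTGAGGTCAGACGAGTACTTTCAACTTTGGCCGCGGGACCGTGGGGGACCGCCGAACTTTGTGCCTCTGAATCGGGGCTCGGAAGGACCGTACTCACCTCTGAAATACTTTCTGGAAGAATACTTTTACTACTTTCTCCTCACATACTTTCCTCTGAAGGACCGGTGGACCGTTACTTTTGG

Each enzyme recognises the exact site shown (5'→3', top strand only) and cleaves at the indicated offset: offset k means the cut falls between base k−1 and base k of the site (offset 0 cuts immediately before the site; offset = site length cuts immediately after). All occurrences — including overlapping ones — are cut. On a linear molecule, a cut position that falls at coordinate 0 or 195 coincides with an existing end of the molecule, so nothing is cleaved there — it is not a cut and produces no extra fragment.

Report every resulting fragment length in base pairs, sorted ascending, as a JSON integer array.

Site scan:
  XjeII ACTTT/4: at [29, 36, 68, 119, 134, 143, 158, 187] ⇒ [33, 40, 72, 123, 138, 147, 162, 191]
  SqiIII GGACCG/4: at [3, 48, 58, 97, 171, 179] ⇒ [7, 52, 62, 101, 175, 183]
  GruX CCTCTGAA/8: at [76, 109, 163] ⇒ [84, 117, 171]

Pooled cuts: [7, 33, 40, 52, 62, 72, 84, 101, 117, 123, 138, 147, 162, 171, 175, 183, 191]

Fragment lengths:
  [0,7): 7 bp
  [7,33): 26 bp
  [33,40): 7 bp
  [40,52): 12 bp
  [52,62): 10 bp
  [62,72): 10 bp
  [72,84): 12 bp
  [84,101): 17 bp
  [101,117): 16 bp
  [117,123): 6 bp
  [123,138): 15 bp
  [138,147): 9 bp
  [147,162): 15 bp
  [162,171): 9 bp
  [171,175): 4 bp
  [175,183): 8 bp
  [183,191): 8 bp
  [191,195): 4 bp

[4,4,6,7,7,8,8,9,9,10,10,12,12,15,15,16,17,26]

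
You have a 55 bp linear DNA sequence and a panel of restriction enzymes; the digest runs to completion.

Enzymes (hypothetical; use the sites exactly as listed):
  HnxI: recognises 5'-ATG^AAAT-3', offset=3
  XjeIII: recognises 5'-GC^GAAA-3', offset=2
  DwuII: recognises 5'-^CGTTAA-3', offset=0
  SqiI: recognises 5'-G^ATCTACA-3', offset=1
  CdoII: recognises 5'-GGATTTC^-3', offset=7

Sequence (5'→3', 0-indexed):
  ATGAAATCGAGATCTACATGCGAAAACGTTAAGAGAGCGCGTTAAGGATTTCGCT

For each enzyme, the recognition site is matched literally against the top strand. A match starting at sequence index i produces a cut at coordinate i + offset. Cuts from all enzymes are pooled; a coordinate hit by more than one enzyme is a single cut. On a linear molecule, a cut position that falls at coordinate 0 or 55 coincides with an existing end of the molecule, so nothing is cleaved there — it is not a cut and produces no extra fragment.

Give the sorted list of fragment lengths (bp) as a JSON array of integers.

[3,3,5,8,10,13,13]

Per-enzyme occurrences:
  HnxI (ATGAAAT, off=3): starts [0] → cuts [3]
  XjeIII (GCGAAA, off=2): starts [19] → cuts [21]
  DwuII (CGTTAA, off=0): starts [26, 39] → cuts [26, 39]
  SqiI (GATCTACA, off=1): starts [10] → cuts [11]
  CdoII (GGATTTC, off=7): starts [45] → cuts [52]

Pooled cuts: [3, 11, 21, 26, 39, 52]

Fragment lengths:
  [0,3): 3 bp
  [3,11): 8 bp
  [11,21): 10 bp
  [21,26): 5 bp
  [26,39): 13 bp
  [39,52): 13 bp
  [52,55): 3 bp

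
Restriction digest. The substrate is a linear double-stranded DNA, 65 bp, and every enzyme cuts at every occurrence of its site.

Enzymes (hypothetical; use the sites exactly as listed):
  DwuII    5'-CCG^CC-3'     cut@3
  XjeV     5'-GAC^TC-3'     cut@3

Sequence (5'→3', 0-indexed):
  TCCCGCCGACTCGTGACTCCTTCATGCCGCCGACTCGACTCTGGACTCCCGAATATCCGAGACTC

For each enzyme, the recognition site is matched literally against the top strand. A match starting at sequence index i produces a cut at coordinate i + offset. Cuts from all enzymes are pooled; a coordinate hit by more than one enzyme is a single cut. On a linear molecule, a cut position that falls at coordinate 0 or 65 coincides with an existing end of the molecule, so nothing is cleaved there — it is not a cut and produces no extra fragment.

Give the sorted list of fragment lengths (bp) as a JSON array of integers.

Site scan:
  DwuII (CCGCC, off=3): starts [2, 26] → cuts [5, 29]
  XjeV (GACTC, off=3): starts [7, 14, 31, 36, 43, 60] → cuts [10, 17, 34, 39, 46, 63]

All cut coordinates (distinct, sorted): [5, 10, 17, 29, 34, 39, 46, 63]

Fragments:
  [0,5): 5 bp
  [5,10): 5 bp
  [10,17): 7 bp
  [17,29): 12 bp
  [29,34): 5 bp
  [34,39): 5 bp
  [39,46): 7 bp
  [46,63): 17 bp
  [63,65): 2 bp

[2,5,5,5,5,7,7,12,17]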